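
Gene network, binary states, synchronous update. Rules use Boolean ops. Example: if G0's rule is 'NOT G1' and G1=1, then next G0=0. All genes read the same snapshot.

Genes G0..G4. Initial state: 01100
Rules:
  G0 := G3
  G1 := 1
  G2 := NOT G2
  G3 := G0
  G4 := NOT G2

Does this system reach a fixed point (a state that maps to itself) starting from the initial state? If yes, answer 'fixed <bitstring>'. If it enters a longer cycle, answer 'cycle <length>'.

Answer: cycle 2

Derivation:
Step 0: 01100
Step 1: G0=G3=0 G1=1(const) G2=NOT G2=NOT 1=0 G3=G0=0 G4=NOT G2=NOT 1=0 -> 01000
Step 2: G0=G3=0 G1=1(const) G2=NOT G2=NOT 0=1 G3=G0=0 G4=NOT G2=NOT 0=1 -> 01101
Step 3: G0=G3=0 G1=1(const) G2=NOT G2=NOT 1=0 G3=G0=0 G4=NOT G2=NOT 1=0 -> 01000
Cycle of length 2 starting at step 1 -> no fixed point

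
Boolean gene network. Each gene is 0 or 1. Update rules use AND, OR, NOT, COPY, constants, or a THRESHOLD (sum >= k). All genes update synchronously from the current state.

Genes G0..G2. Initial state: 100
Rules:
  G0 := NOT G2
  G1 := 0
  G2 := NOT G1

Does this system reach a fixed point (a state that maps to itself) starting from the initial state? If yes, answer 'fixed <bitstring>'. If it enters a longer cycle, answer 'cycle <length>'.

Answer: fixed 001

Derivation:
Step 0: 100
Step 1: G0=NOT G2=NOT 0=1 G1=0(const) G2=NOT G1=NOT 0=1 -> 101
Step 2: G0=NOT G2=NOT 1=0 G1=0(const) G2=NOT G1=NOT 0=1 -> 001
Step 3: G0=NOT G2=NOT 1=0 G1=0(const) G2=NOT G1=NOT 0=1 -> 001
Fixed point reached at step 2: 001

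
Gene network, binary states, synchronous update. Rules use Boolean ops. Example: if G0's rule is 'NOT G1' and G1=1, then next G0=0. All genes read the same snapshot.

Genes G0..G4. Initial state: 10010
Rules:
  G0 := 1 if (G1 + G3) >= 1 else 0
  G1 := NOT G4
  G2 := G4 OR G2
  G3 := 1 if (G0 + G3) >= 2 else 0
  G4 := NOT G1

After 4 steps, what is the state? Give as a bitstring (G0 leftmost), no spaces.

Step 1: G0=(0+1>=1)=1 G1=NOT G4=NOT 0=1 G2=G4|G2=0|0=0 G3=(1+1>=2)=1 G4=NOT G1=NOT 0=1 -> 11011
Step 2: G0=(1+1>=1)=1 G1=NOT G4=NOT 1=0 G2=G4|G2=1|0=1 G3=(1+1>=2)=1 G4=NOT G1=NOT 1=0 -> 10110
Step 3: G0=(0+1>=1)=1 G1=NOT G4=NOT 0=1 G2=G4|G2=0|1=1 G3=(1+1>=2)=1 G4=NOT G1=NOT 0=1 -> 11111
Step 4: G0=(1+1>=1)=1 G1=NOT G4=NOT 1=0 G2=G4|G2=1|1=1 G3=(1+1>=2)=1 G4=NOT G1=NOT 1=0 -> 10110

10110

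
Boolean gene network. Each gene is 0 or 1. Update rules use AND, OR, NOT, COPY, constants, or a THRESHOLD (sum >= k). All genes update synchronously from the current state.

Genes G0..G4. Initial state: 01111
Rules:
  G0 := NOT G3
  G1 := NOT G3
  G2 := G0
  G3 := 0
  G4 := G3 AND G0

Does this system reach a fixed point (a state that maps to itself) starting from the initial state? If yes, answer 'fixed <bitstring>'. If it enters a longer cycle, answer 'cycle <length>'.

Step 0: 01111
Step 1: G0=NOT G3=NOT 1=0 G1=NOT G3=NOT 1=0 G2=G0=0 G3=0(const) G4=G3&G0=1&0=0 -> 00000
Step 2: G0=NOT G3=NOT 0=1 G1=NOT G3=NOT 0=1 G2=G0=0 G3=0(const) G4=G3&G0=0&0=0 -> 11000
Step 3: G0=NOT G3=NOT 0=1 G1=NOT G3=NOT 0=1 G2=G0=1 G3=0(const) G4=G3&G0=0&1=0 -> 11100
Step 4: G0=NOT G3=NOT 0=1 G1=NOT G3=NOT 0=1 G2=G0=1 G3=0(const) G4=G3&G0=0&1=0 -> 11100
Fixed point reached at step 3: 11100

Answer: fixed 11100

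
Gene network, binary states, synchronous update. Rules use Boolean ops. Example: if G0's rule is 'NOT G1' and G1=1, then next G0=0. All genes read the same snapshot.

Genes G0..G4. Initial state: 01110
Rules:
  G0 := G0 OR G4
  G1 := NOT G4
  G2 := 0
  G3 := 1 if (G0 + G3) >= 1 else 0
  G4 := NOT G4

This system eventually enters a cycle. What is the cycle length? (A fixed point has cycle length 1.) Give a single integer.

Answer: 2

Derivation:
Step 0: 01110
Step 1: G0=G0|G4=0|0=0 G1=NOT G4=NOT 0=1 G2=0(const) G3=(0+1>=1)=1 G4=NOT G4=NOT 0=1 -> 01011
Step 2: G0=G0|G4=0|1=1 G1=NOT G4=NOT 1=0 G2=0(const) G3=(0+1>=1)=1 G4=NOT G4=NOT 1=0 -> 10010
Step 3: G0=G0|G4=1|0=1 G1=NOT G4=NOT 0=1 G2=0(const) G3=(1+1>=1)=1 G4=NOT G4=NOT 0=1 -> 11011
Step 4: G0=G0|G4=1|1=1 G1=NOT G4=NOT 1=0 G2=0(const) G3=(1+1>=1)=1 G4=NOT G4=NOT 1=0 -> 10010
State from step 4 equals state from step 2 -> cycle length 2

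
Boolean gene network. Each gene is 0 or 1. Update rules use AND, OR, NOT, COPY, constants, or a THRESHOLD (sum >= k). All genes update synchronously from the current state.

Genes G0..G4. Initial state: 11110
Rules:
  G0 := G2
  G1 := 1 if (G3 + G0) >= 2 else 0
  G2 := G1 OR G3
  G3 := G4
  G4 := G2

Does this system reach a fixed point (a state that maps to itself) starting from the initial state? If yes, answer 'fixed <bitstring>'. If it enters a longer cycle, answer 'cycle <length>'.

Answer: fixed 11111

Derivation:
Step 0: 11110
Step 1: G0=G2=1 G1=(1+1>=2)=1 G2=G1|G3=1|1=1 G3=G4=0 G4=G2=1 -> 11101
Step 2: G0=G2=1 G1=(0+1>=2)=0 G2=G1|G3=1|0=1 G3=G4=1 G4=G2=1 -> 10111
Step 3: G0=G2=1 G1=(1+1>=2)=1 G2=G1|G3=0|1=1 G3=G4=1 G4=G2=1 -> 11111
Step 4: G0=G2=1 G1=(1+1>=2)=1 G2=G1|G3=1|1=1 G3=G4=1 G4=G2=1 -> 11111
Fixed point reached at step 3: 11111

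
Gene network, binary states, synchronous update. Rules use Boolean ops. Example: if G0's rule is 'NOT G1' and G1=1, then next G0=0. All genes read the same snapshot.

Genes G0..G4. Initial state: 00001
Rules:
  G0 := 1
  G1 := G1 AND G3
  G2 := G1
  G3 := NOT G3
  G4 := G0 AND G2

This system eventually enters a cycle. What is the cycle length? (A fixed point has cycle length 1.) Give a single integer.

Answer: 2

Derivation:
Step 0: 00001
Step 1: G0=1(const) G1=G1&G3=0&0=0 G2=G1=0 G3=NOT G3=NOT 0=1 G4=G0&G2=0&0=0 -> 10010
Step 2: G0=1(const) G1=G1&G3=0&1=0 G2=G1=0 G3=NOT G3=NOT 1=0 G4=G0&G2=1&0=0 -> 10000
Step 3: G0=1(const) G1=G1&G3=0&0=0 G2=G1=0 G3=NOT G3=NOT 0=1 G4=G0&G2=1&0=0 -> 10010
State from step 3 equals state from step 1 -> cycle length 2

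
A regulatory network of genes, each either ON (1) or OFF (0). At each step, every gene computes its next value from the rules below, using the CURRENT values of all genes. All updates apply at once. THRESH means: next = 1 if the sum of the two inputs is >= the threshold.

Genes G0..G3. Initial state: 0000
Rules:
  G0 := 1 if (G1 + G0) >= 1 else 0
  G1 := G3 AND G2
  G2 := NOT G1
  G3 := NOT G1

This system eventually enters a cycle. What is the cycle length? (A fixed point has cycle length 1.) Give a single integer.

Answer: 4

Derivation:
Step 0: 0000
Step 1: G0=(0+0>=1)=0 G1=G3&G2=0&0=0 G2=NOT G1=NOT 0=1 G3=NOT G1=NOT 0=1 -> 0011
Step 2: G0=(0+0>=1)=0 G1=G3&G2=1&1=1 G2=NOT G1=NOT 0=1 G3=NOT G1=NOT 0=1 -> 0111
Step 3: G0=(1+0>=1)=1 G1=G3&G2=1&1=1 G2=NOT G1=NOT 1=0 G3=NOT G1=NOT 1=0 -> 1100
Step 4: G0=(1+1>=1)=1 G1=G3&G2=0&0=0 G2=NOT G1=NOT 1=0 G3=NOT G1=NOT 1=0 -> 1000
Step 5: G0=(0+1>=1)=1 G1=G3&G2=0&0=0 G2=NOT G1=NOT 0=1 G3=NOT G1=NOT 0=1 -> 1011
Step 6: G0=(0+1>=1)=1 G1=G3&G2=1&1=1 G2=NOT G1=NOT 0=1 G3=NOT G1=NOT 0=1 -> 1111
Step 7: G0=(1+1>=1)=1 G1=G3&G2=1&1=1 G2=NOT G1=NOT 1=0 G3=NOT G1=NOT 1=0 -> 1100
State from step 7 equals state from step 3 -> cycle length 4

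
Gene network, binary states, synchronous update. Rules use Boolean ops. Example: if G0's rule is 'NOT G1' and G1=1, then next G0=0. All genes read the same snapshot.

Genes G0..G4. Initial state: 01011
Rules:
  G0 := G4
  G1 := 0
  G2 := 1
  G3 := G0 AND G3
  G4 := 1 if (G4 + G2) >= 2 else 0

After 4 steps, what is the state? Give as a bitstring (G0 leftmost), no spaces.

Step 1: G0=G4=1 G1=0(const) G2=1(const) G3=G0&G3=0&1=0 G4=(1+0>=2)=0 -> 10100
Step 2: G0=G4=0 G1=0(const) G2=1(const) G3=G0&G3=1&0=0 G4=(0+1>=2)=0 -> 00100
Step 3: G0=G4=0 G1=0(const) G2=1(const) G3=G0&G3=0&0=0 G4=(0+1>=2)=0 -> 00100
Step 4: G0=G4=0 G1=0(const) G2=1(const) G3=G0&G3=0&0=0 G4=(0+1>=2)=0 -> 00100

00100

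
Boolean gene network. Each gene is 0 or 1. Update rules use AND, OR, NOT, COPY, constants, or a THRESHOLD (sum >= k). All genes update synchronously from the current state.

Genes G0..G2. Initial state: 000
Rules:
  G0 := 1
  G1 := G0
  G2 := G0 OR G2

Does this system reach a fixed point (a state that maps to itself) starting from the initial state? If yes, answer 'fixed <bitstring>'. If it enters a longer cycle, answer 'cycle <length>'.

Answer: fixed 111

Derivation:
Step 0: 000
Step 1: G0=1(const) G1=G0=0 G2=G0|G2=0|0=0 -> 100
Step 2: G0=1(const) G1=G0=1 G2=G0|G2=1|0=1 -> 111
Step 3: G0=1(const) G1=G0=1 G2=G0|G2=1|1=1 -> 111
Fixed point reached at step 2: 111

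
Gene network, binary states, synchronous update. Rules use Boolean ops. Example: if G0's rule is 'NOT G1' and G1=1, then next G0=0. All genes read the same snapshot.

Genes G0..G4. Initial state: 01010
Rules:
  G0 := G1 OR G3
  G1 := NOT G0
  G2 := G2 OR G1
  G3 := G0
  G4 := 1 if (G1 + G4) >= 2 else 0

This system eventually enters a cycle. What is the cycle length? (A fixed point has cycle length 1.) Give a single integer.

Answer: 1

Derivation:
Step 0: 01010
Step 1: G0=G1|G3=1|1=1 G1=NOT G0=NOT 0=1 G2=G2|G1=0|1=1 G3=G0=0 G4=(1+0>=2)=0 -> 11100
Step 2: G0=G1|G3=1|0=1 G1=NOT G0=NOT 1=0 G2=G2|G1=1|1=1 G3=G0=1 G4=(1+0>=2)=0 -> 10110
Step 3: G0=G1|G3=0|1=1 G1=NOT G0=NOT 1=0 G2=G2|G1=1|0=1 G3=G0=1 G4=(0+0>=2)=0 -> 10110
State from step 3 equals state from step 2 -> cycle length 1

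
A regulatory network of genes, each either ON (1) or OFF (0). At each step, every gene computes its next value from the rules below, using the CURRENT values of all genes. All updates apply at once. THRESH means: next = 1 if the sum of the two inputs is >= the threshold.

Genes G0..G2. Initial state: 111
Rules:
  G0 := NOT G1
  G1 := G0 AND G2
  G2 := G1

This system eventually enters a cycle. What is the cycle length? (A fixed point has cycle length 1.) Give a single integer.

Step 0: 111
Step 1: G0=NOT G1=NOT 1=0 G1=G0&G2=1&1=1 G2=G1=1 -> 011
Step 2: G0=NOT G1=NOT 1=0 G1=G0&G2=0&1=0 G2=G1=1 -> 001
Step 3: G0=NOT G1=NOT 0=1 G1=G0&G2=0&1=0 G2=G1=0 -> 100
Step 4: G0=NOT G1=NOT 0=1 G1=G0&G2=1&0=0 G2=G1=0 -> 100
State from step 4 equals state from step 3 -> cycle length 1

Answer: 1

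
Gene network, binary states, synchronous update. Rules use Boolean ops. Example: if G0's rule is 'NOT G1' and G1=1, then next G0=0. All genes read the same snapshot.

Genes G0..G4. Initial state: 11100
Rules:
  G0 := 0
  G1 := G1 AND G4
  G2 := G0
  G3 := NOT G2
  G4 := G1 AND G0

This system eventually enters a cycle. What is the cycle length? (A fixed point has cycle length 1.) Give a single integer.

Answer: 1

Derivation:
Step 0: 11100
Step 1: G0=0(const) G1=G1&G4=1&0=0 G2=G0=1 G3=NOT G2=NOT 1=0 G4=G1&G0=1&1=1 -> 00101
Step 2: G0=0(const) G1=G1&G4=0&1=0 G2=G0=0 G3=NOT G2=NOT 1=0 G4=G1&G0=0&0=0 -> 00000
Step 3: G0=0(const) G1=G1&G4=0&0=0 G2=G0=0 G3=NOT G2=NOT 0=1 G4=G1&G0=0&0=0 -> 00010
Step 4: G0=0(const) G1=G1&G4=0&0=0 G2=G0=0 G3=NOT G2=NOT 0=1 G4=G1&G0=0&0=0 -> 00010
State from step 4 equals state from step 3 -> cycle length 1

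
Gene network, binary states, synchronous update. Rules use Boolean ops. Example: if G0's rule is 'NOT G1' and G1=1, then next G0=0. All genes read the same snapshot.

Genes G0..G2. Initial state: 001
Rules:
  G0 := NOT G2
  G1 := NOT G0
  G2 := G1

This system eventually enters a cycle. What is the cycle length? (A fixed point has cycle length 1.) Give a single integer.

Step 0: 001
Step 1: G0=NOT G2=NOT 1=0 G1=NOT G0=NOT 0=1 G2=G1=0 -> 010
Step 2: G0=NOT G2=NOT 0=1 G1=NOT G0=NOT 0=1 G2=G1=1 -> 111
Step 3: G0=NOT G2=NOT 1=0 G1=NOT G0=NOT 1=0 G2=G1=1 -> 001
State from step 3 equals state from step 0 -> cycle length 3

Answer: 3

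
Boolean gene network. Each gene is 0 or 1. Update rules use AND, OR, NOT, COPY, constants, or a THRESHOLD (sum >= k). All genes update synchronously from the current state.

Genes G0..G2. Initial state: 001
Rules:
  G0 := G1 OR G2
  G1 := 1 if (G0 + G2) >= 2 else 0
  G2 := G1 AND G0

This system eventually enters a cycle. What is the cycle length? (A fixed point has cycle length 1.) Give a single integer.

Answer: 1

Derivation:
Step 0: 001
Step 1: G0=G1|G2=0|1=1 G1=(0+1>=2)=0 G2=G1&G0=0&0=0 -> 100
Step 2: G0=G1|G2=0|0=0 G1=(1+0>=2)=0 G2=G1&G0=0&1=0 -> 000
Step 3: G0=G1|G2=0|0=0 G1=(0+0>=2)=0 G2=G1&G0=0&0=0 -> 000
State from step 3 equals state from step 2 -> cycle length 1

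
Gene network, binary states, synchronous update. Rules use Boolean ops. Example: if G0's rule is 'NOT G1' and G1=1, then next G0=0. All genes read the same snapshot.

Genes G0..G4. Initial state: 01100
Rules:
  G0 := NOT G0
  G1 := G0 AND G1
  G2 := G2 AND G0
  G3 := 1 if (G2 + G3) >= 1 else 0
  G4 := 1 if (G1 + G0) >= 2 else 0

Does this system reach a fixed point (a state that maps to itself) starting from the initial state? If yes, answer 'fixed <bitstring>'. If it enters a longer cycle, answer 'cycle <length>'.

Answer: cycle 2

Derivation:
Step 0: 01100
Step 1: G0=NOT G0=NOT 0=1 G1=G0&G1=0&1=0 G2=G2&G0=1&0=0 G3=(1+0>=1)=1 G4=(1+0>=2)=0 -> 10010
Step 2: G0=NOT G0=NOT 1=0 G1=G0&G1=1&0=0 G2=G2&G0=0&1=0 G3=(0+1>=1)=1 G4=(0+1>=2)=0 -> 00010
Step 3: G0=NOT G0=NOT 0=1 G1=G0&G1=0&0=0 G2=G2&G0=0&0=0 G3=(0+1>=1)=1 G4=(0+0>=2)=0 -> 10010
Cycle of length 2 starting at step 1 -> no fixed point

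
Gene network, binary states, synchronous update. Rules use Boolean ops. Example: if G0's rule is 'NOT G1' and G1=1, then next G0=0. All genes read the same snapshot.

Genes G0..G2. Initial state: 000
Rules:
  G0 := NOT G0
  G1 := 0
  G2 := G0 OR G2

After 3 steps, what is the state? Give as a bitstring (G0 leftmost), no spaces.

Step 1: G0=NOT G0=NOT 0=1 G1=0(const) G2=G0|G2=0|0=0 -> 100
Step 2: G0=NOT G0=NOT 1=0 G1=0(const) G2=G0|G2=1|0=1 -> 001
Step 3: G0=NOT G0=NOT 0=1 G1=0(const) G2=G0|G2=0|1=1 -> 101

101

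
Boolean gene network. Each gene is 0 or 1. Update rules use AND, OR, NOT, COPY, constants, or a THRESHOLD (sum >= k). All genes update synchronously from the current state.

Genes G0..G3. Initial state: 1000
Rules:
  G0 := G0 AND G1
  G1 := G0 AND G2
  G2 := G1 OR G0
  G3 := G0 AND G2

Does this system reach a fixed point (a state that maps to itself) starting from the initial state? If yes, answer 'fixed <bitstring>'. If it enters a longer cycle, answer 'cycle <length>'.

Step 0: 1000
Step 1: G0=G0&G1=1&0=0 G1=G0&G2=1&0=0 G2=G1|G0=0|1=1 G3=G0&G2=1&0=0 -> 0010
Step 2: G0=G0&G1=0&0=0 G1=G0&G2=0&1=0 G2=G1|G0=0|0=0 G3=G0&G2=0&1=0 -> 0000
Step 3: G0=G0&G1=0&0=0 G1=G0&G2=0&0=0 G2=G1|G0=0|0=0 G3=G0&G2=0&0=0 -> 0000
Fixed point reached at step 2: 0000

Answer: fixed 0000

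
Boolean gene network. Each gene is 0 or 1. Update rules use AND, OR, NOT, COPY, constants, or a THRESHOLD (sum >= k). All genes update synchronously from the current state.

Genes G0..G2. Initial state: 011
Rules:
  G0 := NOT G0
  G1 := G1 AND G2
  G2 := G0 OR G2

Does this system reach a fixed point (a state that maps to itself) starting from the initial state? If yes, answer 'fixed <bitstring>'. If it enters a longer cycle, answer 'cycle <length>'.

Answer: cycle 2

Derivation:
Step 0: 011
Step 1: G0=NOT G0=NOT 0=1 G1=G1&G2=1&1=1 G2=G0|G2=0|1=1 -> 111
Step 2: G0=NOT G0=NOT 1=0 G1=G1&G2=1&1=1 G2=G0|G2=1|1=1 -> 011
Cycle of length 2 starting at step 0 -> no fixed point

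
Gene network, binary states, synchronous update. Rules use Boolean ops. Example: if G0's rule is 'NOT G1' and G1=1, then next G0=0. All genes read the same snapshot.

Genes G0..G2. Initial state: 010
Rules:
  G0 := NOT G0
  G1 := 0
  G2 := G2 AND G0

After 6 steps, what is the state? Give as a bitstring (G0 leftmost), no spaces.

Step 1: G0=NOT G0=NOT 0=1 G1=0(const) G2=G2&G0=0&0=0 -> 100
Step 2: G0=NOT G0=NOT 1=0 G1=0(const) G2=G2&G0=0&1=0 -> 000
Step 3: G0=NOT G0=NOT 0=1 G1=0(const) G2=G2&G0=0&0=0 -> 100
Step 4: G0=NOT G0=NOT 1=0 G1=0(const) G2=G2&G0=0&1=0 -> 000
Step 5: G0=NOT G0=NOT 0=1 G1=0(const) G2=G2&G0=0&0=0 -> 100
Step 6: G0=NOT G0=NOT 1=0 G1=0(const) G2=G2&G0=0&1=0 -> 000

000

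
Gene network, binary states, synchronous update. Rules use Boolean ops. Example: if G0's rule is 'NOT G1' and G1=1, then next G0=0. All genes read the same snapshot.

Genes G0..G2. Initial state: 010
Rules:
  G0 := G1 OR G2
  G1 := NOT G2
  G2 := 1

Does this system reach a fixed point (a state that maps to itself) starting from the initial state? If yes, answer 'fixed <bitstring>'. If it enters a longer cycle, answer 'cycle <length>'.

Step 0: 010
Step 1: G0=G1|G2=1|0=1 G1=NOT G2=NOT 0=1 G2=1(const) -> 111
Step 2: G0=G1|G2=1|1=1 G1=NOT G2=NOT 1=0 G2=1(const) -> 101
Step 3: G0=G1|G2=0|1=1 G1=NOT G2=NOT 1=0 G2=1(const) -> 101
Fixed point reached at step 2: 101

Answer: fixed 101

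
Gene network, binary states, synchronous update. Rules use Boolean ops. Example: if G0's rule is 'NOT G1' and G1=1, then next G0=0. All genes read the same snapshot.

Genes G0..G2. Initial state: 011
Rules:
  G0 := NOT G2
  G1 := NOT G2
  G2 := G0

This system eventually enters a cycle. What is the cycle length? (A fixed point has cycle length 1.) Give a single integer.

Answer: 4

Derivation:
Step 0: 011
Step 1: G0=NOT G2=NOT 1=0 G1=NOT G2=NOT 1=0 G2=G0=0 -> 000
Step 2: G0=NOT G2=NOT 0=1 G1=NOT G2=NOT 0=1 G2=G0=0 -> 110
Step 3: G0=NOT G2=NOT 0=1 G1=NOT G2=NOT 0=1 G2=G0=1 -> 111
Step 4: G0=NOT G2=NOT 1=0 G1=NOT G2=NOT 1=0 G2=G0=1 -> 001
Step 5: G0=NOT G2=NOT 1=0 G1=NOT G2=NOT 1=0 G2=G0=0 -> 000
State from step 5 equals state from step 1 -> cycle length 4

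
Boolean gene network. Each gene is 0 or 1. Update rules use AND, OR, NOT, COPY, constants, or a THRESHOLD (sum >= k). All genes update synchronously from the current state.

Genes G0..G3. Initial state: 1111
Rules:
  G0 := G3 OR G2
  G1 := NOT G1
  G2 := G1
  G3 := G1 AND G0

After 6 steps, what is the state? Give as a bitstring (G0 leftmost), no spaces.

Step 1: G0=G3|G2=1|1=1 G1=NOT G1=NOT 1=0 G2=G1=1 G3=G1&G0=1&1=1 -> 1011
Step 2: G0=G3|G2=1|1=1 G1=NOT G1=NOT 0=1 G2=G1=0 G3=G1&G0=0&1=0 -> 1100
Step 3: G0=G3|G2=0|0=0 G1=NOT G1=NOT 1=0 G2=G1=1 G3=G1&G0=1&1=1 -> 0011
Step 4: G0=G3|G2=1|1=1 G1=NOT G1=NOT 0=1 G2=G1=0 G3=G1&G0=0&0=0 -> 1100
Step 5: G0=G3|G2=0|0=0 G1=NOT G1=NOT 1=0 G2=G1=1 G3=G1&G0=1&1=1 -> 0011
Step 6: G0=G3|G2=1|1=1 G1=NOT G1=NOT 0=1 G2=G1=0 G3=G1&G0=0&0=0 -> 1100

1100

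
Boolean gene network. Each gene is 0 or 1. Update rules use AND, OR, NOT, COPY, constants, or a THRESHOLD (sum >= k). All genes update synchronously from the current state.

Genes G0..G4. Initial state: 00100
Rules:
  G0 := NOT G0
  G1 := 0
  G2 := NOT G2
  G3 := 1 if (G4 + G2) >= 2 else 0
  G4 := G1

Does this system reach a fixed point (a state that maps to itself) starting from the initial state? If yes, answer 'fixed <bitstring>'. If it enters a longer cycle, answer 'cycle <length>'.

Answer: cycle 2

Derivation:
Step 0: 00100
Step 1: G0=NOT G0=NOT 0=1 G1=0(const) G2=NOT G2=NOT 1=0 G3=(0+1>=2)=0 G4=G1=0 -> 10000
Step 2: G0=NOT G0=NOT 1=0 G1=0(const) G2=NOT G2=NOT 0=1 G3=(0+0>=2)=0 G4=G1=0 -> 00100
Cycle of length 2 starting at step 0 -> no fixed point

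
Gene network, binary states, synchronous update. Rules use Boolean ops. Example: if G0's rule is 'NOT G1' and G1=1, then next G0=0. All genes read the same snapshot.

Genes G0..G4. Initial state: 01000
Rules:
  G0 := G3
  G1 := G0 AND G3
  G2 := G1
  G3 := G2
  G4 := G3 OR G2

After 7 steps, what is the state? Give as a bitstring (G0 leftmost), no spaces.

Step 1: G0=G3=0 G1=G0&G3=0&0=0 G2=G1=1 G3=G2=0 G4=G3|G2=0|0=0 -> 00100
Step 2: G0=G3=0 G1=G0&G3=0&0=0 G2=G1=0 G3=G2=1 G4=G3|G2=0|1=1 -> 00011
Step 3: G0=G3=1 G1=G0&G3=0&1=0 G2=G1=0 G3=G2=0 G4=G3|G2=1|0=1 -> 10001
Step 4: G0=G3=0 G1=G0&G3=1&0=0 G2=G1=0 G3=G2=0 G4=G3|G2=0|0=0 -> 00000
Step 5: G0=G3=0 G1=G0&G3=0&0=0 G2=G1=0 G3=G2=0 G4=G3|G2=0|0=0 -> 00000
Step 6: G0=G3=0 G1=G0&G3=0&0=0 G2=G1=0 G3=G2=0 G4=G3|G2=0|0=0 -> 00000
Step 7: G0=G3=0 G1=G0&G3=0&0=0 G2=G1=0 G3=G2=0 G4=G3|G2=0|0=0 -> 00000

00000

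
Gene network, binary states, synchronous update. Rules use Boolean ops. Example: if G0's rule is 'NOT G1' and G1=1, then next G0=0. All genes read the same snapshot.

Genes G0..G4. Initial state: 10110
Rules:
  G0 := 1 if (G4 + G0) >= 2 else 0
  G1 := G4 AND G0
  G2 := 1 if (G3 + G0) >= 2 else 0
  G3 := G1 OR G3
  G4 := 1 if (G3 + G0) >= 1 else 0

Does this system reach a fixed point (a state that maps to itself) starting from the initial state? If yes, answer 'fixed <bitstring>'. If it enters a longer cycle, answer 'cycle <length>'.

Answer: fixed 00011

Derivation:
Step 0: 10110
Step 1: G0=(0+1>=2)=0 G1=G4&G0=0&1=0 G2=(1+1>=2)=1 G3=G1|G3=0|1=1 G4=(1+1>=1)=1 -> 00111
Step 2: G0=(1+0>=2)=0 G1=G4&G0=1&0=0 G2=(1+0>=2)=0 G3=G1|G3=0|1=1 G4=(1+0>=1)=1 -> 00011
Step 3: G0=(1+0>=2)=0 G1=G4&G0=1&0=0 G2=(1+0>=2)=0 G3=G1|G3=0|1=1 G4=(1+0>=1)=1 -> 00011
Fixed point reached at step 2: 00011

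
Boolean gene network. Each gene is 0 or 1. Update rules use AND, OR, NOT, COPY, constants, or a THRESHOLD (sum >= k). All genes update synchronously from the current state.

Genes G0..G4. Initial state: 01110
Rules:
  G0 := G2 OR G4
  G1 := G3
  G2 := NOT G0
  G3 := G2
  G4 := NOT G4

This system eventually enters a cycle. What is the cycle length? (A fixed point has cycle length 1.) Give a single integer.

Answer: 4

Derivation:
Step 0: 01110
Step 1: G0=G2|G4=1|0=1 G1=G3=1 G2=NOT G0=NOT 0=1 G3=G2=1 G4=NOT G4=NOT 0=1 -> 11111
Step 2: G0=G2|G4=1|1=1 G1=G3=1 G2=NOT G0=NOT 1=0 G3=G2=1 G4=NOT G4=NOT 1=0 -> 11010
Step 3: G0=G2|G4=0|0=0 G1=G3=1 G2=NOT G0=NOT 1=0 G3=G2=0 G4=NOT G4=NOT 0=1 -> 01001
Step 4: G0=G2|G4=0|1=1 G1=G3=0 G2=NOT G0=NOT 0=1 G3=G2=0 G4=NOT G4=NOT 1=0 -> 10100
Step 5: G0=G2|G4=1|0=1 G1=G3=0 G2=NOT G0=NOT 1=0 G3=G2=1 G4=NOT G4=NOT 0=1 -> 10011
Step 6: G0=G2|G4=0|1=1 G1=G3=1 G2=NOT G0=NOT 1=0 G3=G2=0 G4=NOT G4=NOT 1=0 -> 11000
Step 7: G0=G2|G4=0|0=0 G1=G3=0 G2=NOT G0=NOT 1=0 G3=G2=0 G4=NOT G4=NOT 0=1 -> 00001
Step 8: G0=G2|G4=0|1=1 G1=G3=0 G2=NOT G0=NOT 0=1 G3=G2=0 G4=NOT G4=NOT 1=0 -> 10100
State from step 8 equals state from step 4 -> cycle length 4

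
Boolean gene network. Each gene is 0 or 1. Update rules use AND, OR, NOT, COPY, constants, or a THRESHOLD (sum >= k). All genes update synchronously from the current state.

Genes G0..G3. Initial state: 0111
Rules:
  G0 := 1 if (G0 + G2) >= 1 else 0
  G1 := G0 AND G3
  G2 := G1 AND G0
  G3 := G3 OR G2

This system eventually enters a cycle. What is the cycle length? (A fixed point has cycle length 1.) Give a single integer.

Answer: 1

Derivation:
Step 0: 0111
Step 1: G0=(0+1>=1)=1 G1=G0&G3=0&1=0 G2=G1&G0=1&0=0 G3=G3|G2=1|1=1 -> 1001
Step 2: G0=(1+0>=1)=1 G1=G0&G3=1&1=1 G2=G1&G0=0&1=0 G3=G3|G2=1|0=1 -> 1101
Step 3: G0=(1+0>=1)=1 G1=G0&G3=1&1=1 G2=G1&G0=1&1=1 G3=G3|G2=1|0=1 -> 1111
Step 4: G0=(1+1>=1)=1 G1=G0&G3=1&1=1 G2=G1&G0=1&1=1 G3=G3|G2=1|1=1 -> 1111
State from step 4 equals state from step 3 -> cycle length 1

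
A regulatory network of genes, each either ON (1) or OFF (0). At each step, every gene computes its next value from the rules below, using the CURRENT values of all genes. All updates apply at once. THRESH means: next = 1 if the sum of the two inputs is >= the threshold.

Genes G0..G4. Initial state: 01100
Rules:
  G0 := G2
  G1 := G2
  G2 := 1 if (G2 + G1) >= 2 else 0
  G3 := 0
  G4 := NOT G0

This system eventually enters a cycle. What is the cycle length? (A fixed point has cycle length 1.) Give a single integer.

Answer: 1

Derivation:
Step 0: 01100
Step 1: G0=G2=1 G1=G2=1 G2=(1+1>=2)=1 G3=0(const) G4=NOT G0=NOT 0=1 -> 11101
Step 2: G0=G2=1 G1=G2=1 G2=(1+1>=2)=1 G3=0(const) G4=NOT G0=NOT 1=0 -> 11100
Step 3: G0=G2=1 G1=G2=1 G2=(1+1>=2)=1 G3=0(const) G4=NOT G0=NOT 1=0 -> 11100
State from step 3 equals state from step 2 -> cycle length 1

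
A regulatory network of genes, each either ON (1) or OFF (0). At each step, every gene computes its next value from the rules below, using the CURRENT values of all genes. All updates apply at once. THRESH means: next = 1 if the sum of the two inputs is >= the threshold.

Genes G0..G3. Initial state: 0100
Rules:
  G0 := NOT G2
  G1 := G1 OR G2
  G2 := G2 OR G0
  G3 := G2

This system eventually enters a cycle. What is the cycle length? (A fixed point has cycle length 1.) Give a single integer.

Step 0: 0100
Step 1: G0=NOT G2=NOT 0=1 G1=G1|G2=1|0=1 G2=G2|G0=0|0=0 G3=G2=0 -> 1100
Step 2: G0=NOT G2=NOT 0=1 G1=G1|G2=1|0=1 G2=G2|G0=0|1=1 G3=G2=0 -> 1110
Step 3: G0=NOT G2=NOT 1=0 G1=G1|G2=1|1=1 G2=G2|G0=1|1=1 G3=G2=1 -> 0111
Step 4: G0=NOT G2=NOT 1=0 G1=G1|G2=1|1=1 G2=G2|G0=1|0=1 G3=G2=1 -> 0111
State from step 4 equals state from step 3 -> cycle length 1

Answer: 1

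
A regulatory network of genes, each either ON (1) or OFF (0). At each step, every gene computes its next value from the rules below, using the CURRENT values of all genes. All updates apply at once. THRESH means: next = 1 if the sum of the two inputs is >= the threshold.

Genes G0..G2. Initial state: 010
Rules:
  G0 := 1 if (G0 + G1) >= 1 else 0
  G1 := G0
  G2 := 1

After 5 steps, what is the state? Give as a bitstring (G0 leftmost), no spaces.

Step 1: G0=(0+1>=1)=1 G1=G0=0 G2=1(const) -> 101
Step 2: G0=(1+0>=1)=1 G1=G0=1 G2=1(const) -> 111
Step 3: G0=(1+1>=1)=1 G1=G0=1 G2=1(const) -> 111
Step 4: G0=(1+1>=1)=1 G1=G0=1 G2=1(const) -> 111
Step 5: G0=(1+1>=1)=1 G1=G0=1 G2=1(const) -> 111

111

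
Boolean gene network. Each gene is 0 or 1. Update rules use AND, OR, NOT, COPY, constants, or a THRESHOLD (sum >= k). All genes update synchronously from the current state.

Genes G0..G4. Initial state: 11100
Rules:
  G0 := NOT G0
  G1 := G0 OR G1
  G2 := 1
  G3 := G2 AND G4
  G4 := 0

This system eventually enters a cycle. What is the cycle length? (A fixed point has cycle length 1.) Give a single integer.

Step 0: 11100
Step 1: G0=NOT G0=NOT 1=0 G1=G0|G1=1|1=1 G2=1(const) G3=G2&G4=1&0=0 G4=0(const) -> 01100
Step 2: G0=NOT G0=NOT 0=1 G1=G0|G1=0|1=1 G2=1(const) G3=G2&G4=1&0=0 G4=0(const) -> 11100
State from step 2 equals state from step 0 -> cycle length 2

Answer: 2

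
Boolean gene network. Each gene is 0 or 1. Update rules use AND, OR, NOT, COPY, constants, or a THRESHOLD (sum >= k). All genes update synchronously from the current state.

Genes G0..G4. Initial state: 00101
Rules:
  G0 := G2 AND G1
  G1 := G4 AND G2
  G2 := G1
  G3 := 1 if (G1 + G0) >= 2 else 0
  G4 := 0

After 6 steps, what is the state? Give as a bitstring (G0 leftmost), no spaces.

Step 1: G0=G2&G1=1&0=0 G1=G4&G2=1&1=1 G2=G1=0 G3=(0+0>=2)=0 G4=0(const) -> 01000
Step 2: G0=G2&G1=0&1=0 G1=G4&G2=0&0=0 G2=G1=1 G3=(1+0>=2)=0 G4=0(const) -> 00100
Step 3: G0=G2&G1=1&0=0 G1=G4&G2=0&1=0 G2=G1=0 G3=(0+0>=2)=0 G4=0(const) -> 00000
Step 4: G0=G2&G1=0&0=0 G1=G4&G2=0&0=0 G2=G1=0 G3=(0+0>=2)=0 G4=0(const) -> 00000
Step 5: G0=G2&G1=0&0=0 G1=G4&G2=0&0=0 G2=G1=0 G3=(0+0>=2)=0 G4=0(const) -> 00000
Step 6: G0=G2&G1=0&0=0 G1=G4&G2=0&0=0 G2=G1=0 G3=(0+0>=2)=0 G4=0(const) -> 00000

00000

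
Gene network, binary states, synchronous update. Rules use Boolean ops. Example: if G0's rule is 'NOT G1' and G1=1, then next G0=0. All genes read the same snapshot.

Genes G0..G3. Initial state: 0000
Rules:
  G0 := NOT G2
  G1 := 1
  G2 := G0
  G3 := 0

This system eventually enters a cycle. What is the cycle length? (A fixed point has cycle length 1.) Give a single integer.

Answer: 4

Derivation:
Step 0: 0000
Step 1: G0=NOT G2=NOT 0=1 G1=1(const) G2=G0=0 G3=0(const) -> 1100
Step 2: G0=NOT G2=NOT 0=1 G1=1(const) G2=G0=1 G3=0(const) -> 1110
Step 3: G0=NOT G2=NOT 1=0 G1=1(const) G2=G0=1 G3=0(const) -> 0110
Step 4: G0=NOT G2=NOT 1=0 G1=1(const) G2=G0=0 G3=0(const) -> 0100
Step 5: G0=NOT G2=NOT 0=1 G1=1(const) G2=G0=0 G3=0(const) -> 1100
State from step 5 equals state from step 1 -> cycle length 4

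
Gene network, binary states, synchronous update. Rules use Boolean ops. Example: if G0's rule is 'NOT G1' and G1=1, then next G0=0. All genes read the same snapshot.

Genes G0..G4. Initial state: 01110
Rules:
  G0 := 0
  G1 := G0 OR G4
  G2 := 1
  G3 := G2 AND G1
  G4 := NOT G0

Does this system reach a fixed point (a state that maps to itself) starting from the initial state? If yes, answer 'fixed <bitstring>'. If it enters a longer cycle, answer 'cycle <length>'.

Step 0: 01110
Step 1: G0=0(const) G1=G0|G4=0|0=0 G2=1(const) G3=G2&G1=1&1=1 G4=NOT G0=NOT 0=1 -> 00111
Step 2: G0=0(const) G1=G0|G4=0|1=1 G2=1(const) G3=G2&G1=1&0=0 G4=NOT G0=NOT 0=1 -> 01101
Step 3: G0=0(const) G1=G0|G4=0|1=1 G2=1(const) G3=G2&G1=1&1=1 G4=NOT G0=NOT 0=1 -> 01111
Step 4: G0=0(const) G1=G0|G4=0|1=1 G2=1(const) G3=G2&G1=1&1=1 G4=NOT G0=NOT 0=1 -> 01111
Fixed point reached at step 3: 01111

Answer: fixed 01111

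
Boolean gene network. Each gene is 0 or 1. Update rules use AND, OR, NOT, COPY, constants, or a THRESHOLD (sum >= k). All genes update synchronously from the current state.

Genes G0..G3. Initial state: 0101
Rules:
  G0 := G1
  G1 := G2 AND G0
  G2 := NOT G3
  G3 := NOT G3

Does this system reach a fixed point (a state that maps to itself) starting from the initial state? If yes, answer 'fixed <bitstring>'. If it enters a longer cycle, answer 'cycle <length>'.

Step 0: 0101
Step 1: G0=G1=1 G1=G2&G0=0&0=0 G2=NOT G3=NOT 1=0 G3=NOT G3=NOT 1=0 -> 1000
Step 2: G0=G1=0 G1=G2&G0=0&1=0 G2=NOT G3=NOT 0=1 G3=NOT G3=NOT 0=1 -> 0011
Step 3: G0=G1=0 G1=G2&G0=1&0=0 G2=NOT G3=NOT 1=0 G3=NOT G3=NOT 1=0 -> 0000
Step 4: G0=G1=0 G1=G2&G0=0&0=0 G2=NOT G3=NOT 0=1 G3=NOT G3=NOT 0=1 -> 0011
Cycle of length 2 starting at step 2 -> no fixed point

Answer: cycle 2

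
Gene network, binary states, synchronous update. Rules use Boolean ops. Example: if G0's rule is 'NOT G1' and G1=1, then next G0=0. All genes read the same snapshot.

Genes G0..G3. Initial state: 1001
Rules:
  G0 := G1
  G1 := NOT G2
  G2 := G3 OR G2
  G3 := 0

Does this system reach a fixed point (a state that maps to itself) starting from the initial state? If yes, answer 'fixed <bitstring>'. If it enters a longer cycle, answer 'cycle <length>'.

Answer: fixed 0010

Derivation:
Step 0: 1001
Step 1: G0=G1=0 G1=NOT G2=NOT 0=1 G2=G3|G2=1|0=1 G3=0(const) -> 0110
Step 2: G0=G1=1 G1=NOT G2=NOT 1=0 G2=G3|G2=0|1=1 G3=0(const) -> 1010
Step 3: G0=G1=0 G1=NOT G2=NOT 1=0 G2=G3|G2=0|1=1 G3=0(const) -> 0010
Step 4: G0=G1=0 G1=NOT G2=NOT 1=0 G2=G3|G2=0|1=1 G3=0(const) -> 0010
Fixed point reached at step 3: 0010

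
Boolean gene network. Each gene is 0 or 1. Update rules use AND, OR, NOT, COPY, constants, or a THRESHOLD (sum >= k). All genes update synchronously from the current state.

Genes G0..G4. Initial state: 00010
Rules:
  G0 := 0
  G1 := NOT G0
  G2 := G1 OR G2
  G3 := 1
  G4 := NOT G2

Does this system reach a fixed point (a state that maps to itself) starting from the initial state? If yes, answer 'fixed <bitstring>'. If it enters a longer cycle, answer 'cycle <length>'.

Answer: fixed 01110

Derivation:
Step 0: 00010
Step 1: G0=0(const) G1=NOT G0=NOT 0=1 G2=G1|G2=0|0=0 G3=1(const) G4=NOT G2=NOT 0=1 -> 01011
Step 2: G0=0(const) G1=NOT G0=NOT 0=1 G2=G1|G2=1|0=1 G3=1(const) G4=NOT G2=NOT 0=1 -> 01111
Step 3: G0=0(const) G1=NOT G0=NOT 0=1 G2=G1|G2=1|1=1 G3=1(const) G4=NOT G2=NOT 1=0 -> 01110
Step 4: G0=0(const) G1=NOT G0=NOT 0=1 G2=G1|G2=1|1=1 G3=1(const) G4=NOT G2=NOT 1=0 -> 01110
Fixed point reached at step 3: 01110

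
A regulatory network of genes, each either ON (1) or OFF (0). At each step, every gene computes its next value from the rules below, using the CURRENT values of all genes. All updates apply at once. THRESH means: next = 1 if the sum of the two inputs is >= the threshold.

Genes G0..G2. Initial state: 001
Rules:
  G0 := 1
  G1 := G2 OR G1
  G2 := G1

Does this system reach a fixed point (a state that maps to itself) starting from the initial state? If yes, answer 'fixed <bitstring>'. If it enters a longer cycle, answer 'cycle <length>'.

Answer: fixed 111

Derivation:
Step 0: 001
Step 1: G0=1(const) G1=G2|G1=1|0=1 G2=G1=0 -> 110
Step 2: G0=1(const) G1=G2|G1=0|1=1 G2=G1=1 -> 111
Step 3: G0=1(const) G1=G2|G1=1|1=1 G2=G1=1 -> 111
Fixed point reached at step 2: 111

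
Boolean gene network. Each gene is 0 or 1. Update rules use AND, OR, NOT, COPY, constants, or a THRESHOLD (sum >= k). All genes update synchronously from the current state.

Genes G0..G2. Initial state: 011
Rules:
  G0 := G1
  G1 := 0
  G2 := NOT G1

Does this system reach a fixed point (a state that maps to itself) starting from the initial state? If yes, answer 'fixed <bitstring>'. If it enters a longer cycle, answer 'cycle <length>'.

Answer: fixed 001

Derivation:
Step 0: 011
Step 1: G0=G1=1 G1=0(const) G2=NOT G1=NOT 1=0 -> 100
Step 2: G0=G1=0 G1=0(const) G2=NOT G1=NOT 0=1 -> 001
Step 3: G0=G1=0 G1=0(const) G2=NOT G1=NOT 0=1 -> 001
Fixed point reached at step 2: 001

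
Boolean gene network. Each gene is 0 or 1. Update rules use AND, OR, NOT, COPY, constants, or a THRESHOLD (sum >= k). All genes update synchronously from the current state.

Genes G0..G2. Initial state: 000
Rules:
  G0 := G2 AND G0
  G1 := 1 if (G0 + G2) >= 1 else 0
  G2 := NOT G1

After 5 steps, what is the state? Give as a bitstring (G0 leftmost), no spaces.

Step 1: G0=G2&G0=0&0=0 G1=(0+0>=1)=0 G2=NOT G1=NOT 0=1 -> 001
Step 2: G0=G2&G0=1&0=0 G1=(0+1>=1)=1 G2=NOT G1=NOT 0=1 -> 011
Step 3: G0=G2&G0=1&0=0 G1=(0+1>=1)=1 G2=NOT G1=NOT 1=0 -> 010
Step 4: G0=G2&G0=0&0=0 G1=(0+0>=1)=0 G2=NOT G1=NOT 1=0 -> 000
Step 5: G0=G2&G0=0&0=0 G1=(0+0>=1)=0 G2=NOT G1=NOT 0=1 -> 001

001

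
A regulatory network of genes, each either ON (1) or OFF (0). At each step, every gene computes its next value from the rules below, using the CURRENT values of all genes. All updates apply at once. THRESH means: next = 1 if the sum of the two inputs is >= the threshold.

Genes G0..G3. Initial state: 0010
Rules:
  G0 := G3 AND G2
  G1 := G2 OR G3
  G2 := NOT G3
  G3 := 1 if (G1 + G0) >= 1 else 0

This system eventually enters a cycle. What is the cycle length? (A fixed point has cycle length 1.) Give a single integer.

Answer: 1

Derivation:
Step 0: 0010
Step 1: G0=G3&G2=0&1=0 G1=G2|G3=1|0=1 G2=NOT G3=NOT 0=1 G3=(0+0>=1)=0 -> 0110
Step 2: G0=G3&G2=0&1=0 G1=G2|G3=1|0=1 G2=NOT G3=NOT 0=1 G3=(1+0>=1)=1 -> 0111
Step 3: G0=G3&G2=1&1=1 G1=G2|G3=1|1=1 G2=NOT G3=NOT 1=0 G3=(1+0>=1)=1 -> 1101
Step 4: G0=G3&G2=1&0=0 G1=G2|G3=0|1=1 G2=NOT G3=NOT 1=0 G3=(1+1>=1)=1 -> 0101
Step 5: G0=G3&G2=1&0=0 G1=G2|G3=0|1=1 G2=NOT G3=NOT 1=0 G3=(1+0>=1)=1 -> 0101
State from step 5 equals state from step 4 -> cycle length 1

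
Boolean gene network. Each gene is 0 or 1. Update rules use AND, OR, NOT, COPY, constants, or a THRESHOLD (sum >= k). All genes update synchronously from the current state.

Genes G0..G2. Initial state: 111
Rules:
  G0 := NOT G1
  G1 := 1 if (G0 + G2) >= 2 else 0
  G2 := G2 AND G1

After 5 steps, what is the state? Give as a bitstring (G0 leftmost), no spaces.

Step 1: G0=NOT G1=NOT 1=0 G1=(1+1>=2)=1 G2=G2&G1=1&1=1 -> 011
Step 2: G0=NOT G1=NOT 1=0 G1=(0+1>=2)=0 G2=G2&G1=1&1=1 -> 001
Step 3: G0=NOT G1=NOT 0=1 G1=(0+1>=2)=0 G2=G2&G1=1&0=0 -> 100
Step 4: G0=NOT G1=NOT 0=1 G1=(1+0>=2)=0 G2=G2&G1=0&0=0 -> 100
Step 5: G0=NOT G1=NOT 0=1 G1=(1+0>=2)=0 G2=G2&G1=0&0=0 -> 100

100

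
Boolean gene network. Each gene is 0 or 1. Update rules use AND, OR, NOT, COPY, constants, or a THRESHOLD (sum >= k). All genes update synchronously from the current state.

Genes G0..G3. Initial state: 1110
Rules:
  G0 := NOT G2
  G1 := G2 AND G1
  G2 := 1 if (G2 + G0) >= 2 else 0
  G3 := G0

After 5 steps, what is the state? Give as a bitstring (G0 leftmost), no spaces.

Step 1: G0=NOT G2=NOT 1=0 G1=G2&G1=1&1=1 G2=(1+1>=2)=1 G3=G0=1 -> 0111
Step 2: G0=NOT G2=NOT 1=0 G1=G2&G1=1&1=1 G2=(1+0>=2)=0 G3=G0=0 -> 0100
Step 3: G0=NOT G2=NOT 0=1 G1=G2&G1=0&1=0 G2=(0+0>=2)=0 G3=G0=0 -> 1000
Step 4: G0=NOT G2=NOT 0=1 G1=G2&G1=0&0=0 G2=(0+1>=2)=0 G3=G0=1 -> 1001
Step 5: G0=NOT G2=NOT 0=1 G1=G2&G1=0&0=0 G2=(0+1>=2)=0 G3=G0=1 -> 1001

1001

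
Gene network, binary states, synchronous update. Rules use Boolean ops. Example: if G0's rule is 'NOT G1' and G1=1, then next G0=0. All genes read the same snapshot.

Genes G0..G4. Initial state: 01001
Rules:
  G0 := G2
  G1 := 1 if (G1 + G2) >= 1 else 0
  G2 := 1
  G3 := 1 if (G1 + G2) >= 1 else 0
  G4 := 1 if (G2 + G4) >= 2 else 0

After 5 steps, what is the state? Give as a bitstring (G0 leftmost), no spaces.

Step 1: G0=G2=0 G1=(1+0>=1)=1 G2=1(const) G3=(1+0>=1)=1 G4=(0+1>=2)=0 -> 01110
Step 2: G0=G2=1 G1=(1+1>=1)=1 G2=1(const) G3=(1+1>=1)=1 G4=(1+0>=2)=0 -> 11110
Step 3: G0=G2=1 G1=(1+1>=1)=1 G2=1(const) G3=(1+1>=1)=1 G4=(1+0>=2)=0 -> 11110
Step 4: G0=G2=1 G1=(1+1>=1)=1 G2=1(const) G3=(1+1>=1)=1 G4=(1+0>=2)=0 -> 11110
Step 5: G0=G2=1 G1=(1+1>=1)=1 G2=1(const) G3=(1+1>=1)=1 G4=(1+0>=2)=0 -> 11110

11110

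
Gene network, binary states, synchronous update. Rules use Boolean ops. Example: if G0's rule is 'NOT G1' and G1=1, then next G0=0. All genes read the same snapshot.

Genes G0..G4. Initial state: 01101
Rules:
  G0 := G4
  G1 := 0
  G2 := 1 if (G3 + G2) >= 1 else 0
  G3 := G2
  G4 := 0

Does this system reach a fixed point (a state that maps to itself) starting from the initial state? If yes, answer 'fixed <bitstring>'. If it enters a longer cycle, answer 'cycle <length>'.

Step 0: 01101
Step 1: G0=G4=1 G1=0(const) G2=(0+1>=1)=1 G3=G2=1 G4=0(const) -> 10110
Step 2: G0=G4=0 G1=0(const) G2=(1+1>=1)=1 G3=G2=1 G4=0(const) -> 00110
Step 3: G0=G4=0 G1=0(const) G2=(1+1>=1)=1 G3=G2=1 G4=0(const) -> 00110
Fixed point reached at step 2: 00110

Answer: fixed 00110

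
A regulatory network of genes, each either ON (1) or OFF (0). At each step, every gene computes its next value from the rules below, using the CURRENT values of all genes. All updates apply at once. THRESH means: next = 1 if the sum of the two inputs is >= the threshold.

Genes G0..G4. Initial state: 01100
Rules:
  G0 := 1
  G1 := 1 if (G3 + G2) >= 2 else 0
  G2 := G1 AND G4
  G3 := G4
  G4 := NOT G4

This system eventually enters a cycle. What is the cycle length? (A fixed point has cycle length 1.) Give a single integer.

Step 0: 01100
Step 1: G0=1(const) G1=(0+1>=2)=0 G2=G1&G4=1&0=0 G3=G4=0 G4=NOT G4=NOT 0=1 -> 10001
Step 2: G0=1(const) G1=(0+0>=2)=0 G2=G1&G4=0&1=0 G3=G4=1 G4=NOT G4=NOT 1=0 -> 10010
Step 3: G0=1(const) G1=(1+0>=2)=0 G2=G1&G4=0&0=0 G3=G4=0 G4=NOT G4=NOT 0=1 -> 10001
State from step 3 equals state from step 1 -> cycle length 2

Answer: 2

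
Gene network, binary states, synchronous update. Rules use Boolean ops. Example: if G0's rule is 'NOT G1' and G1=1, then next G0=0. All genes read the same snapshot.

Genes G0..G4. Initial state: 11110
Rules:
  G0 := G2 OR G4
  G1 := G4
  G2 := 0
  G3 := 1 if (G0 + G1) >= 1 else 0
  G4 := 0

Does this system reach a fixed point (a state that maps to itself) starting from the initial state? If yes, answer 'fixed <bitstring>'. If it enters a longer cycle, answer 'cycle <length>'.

Answer: fixed 00000

Derivation:
Step 0: 11110
Step 1: G0=G2|G4=1|0=1 G1=G4=0 G2=0(const) G3=(1+1>=1)=1 G4=0(const) -> 10010
Step 2: G0=G2|G4=0|0=0 G1=G4=0 G2=0(const) G3=(1+0>=1)=1 G4=0(const) -> 00010
Step 3: G0=G2|G4=0|0=0 G1=G4=0 G2=0(const) G3=(0+0>=1)=0 G4=0(const) -> 00000
Step 4: G0=G2|G4=0|0=0 G1=G4=0 G2=0(const) G3=(0+0>=1)=0 G4=0(const) -> 00000
Fixed point reached at step 3: 00000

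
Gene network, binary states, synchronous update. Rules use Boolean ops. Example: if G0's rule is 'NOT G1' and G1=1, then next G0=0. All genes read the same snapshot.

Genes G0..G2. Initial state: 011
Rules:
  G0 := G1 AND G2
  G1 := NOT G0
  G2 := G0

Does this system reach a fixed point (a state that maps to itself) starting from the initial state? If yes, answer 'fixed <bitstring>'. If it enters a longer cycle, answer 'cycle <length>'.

Step 0: 011
Step 1: G0=G1&G2=1&1=1 G1=NOT G0=NOT 0=1 G2=G0=0 -> 110
Step 2: G0=G1&G2=1&0=0 G1=NOT G0=NOT 1=0 G2=G0=1 -> 001
Step 3: G0=G1&G2=0&1=0 G1=NOT G0=NOT 0=1 G2=G0=0 -> 010
Step 4: G0=G1&G2=1&0=0 G1=NOT G0=NOT 0=1 G2=G0=0 -> 010
Fixed point reached at step 3: 010

Answer: fixed 010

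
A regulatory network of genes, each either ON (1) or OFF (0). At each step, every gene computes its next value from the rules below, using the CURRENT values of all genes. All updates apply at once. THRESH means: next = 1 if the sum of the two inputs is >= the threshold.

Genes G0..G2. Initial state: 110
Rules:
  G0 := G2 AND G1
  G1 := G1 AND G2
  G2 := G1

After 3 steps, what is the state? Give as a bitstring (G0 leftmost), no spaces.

Step 1: G0=G2&G1=0&1=0 G1=G1&G2=1&0=0 G2=G1=1 -> 001
Step 2: G0=G2&G1=1&0=0 G1=G1&G2=0&1=0 G2=G1=0 -> 000
Step 3: G0=G2&G1=0&0=0 G1=G1&G2=0&0=0 G2=G1=0 -> 000

000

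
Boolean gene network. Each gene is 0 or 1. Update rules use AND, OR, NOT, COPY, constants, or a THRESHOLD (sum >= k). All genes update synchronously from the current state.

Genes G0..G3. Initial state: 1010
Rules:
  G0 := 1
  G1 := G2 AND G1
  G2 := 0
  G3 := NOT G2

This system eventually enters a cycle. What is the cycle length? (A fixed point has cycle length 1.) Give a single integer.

Answer: 1

Derivation:
Step 0: 1010
Step 1: G0=1(const) G1=G2&G1=1&0=0 G2=0(const) G3=NOT G2=NOT 1=0 -> 1000
Step 2: G0=1(const) G1=G2&G1=0&0=0 G2=0(const) G3=NOT G2=NOT 0=1 -> 1001
Step 3: G0=1(const) G1=G2&G1=0&0=0 G2=0(const) G3=NOT G2=NOT 0=1 -> 1001
State from step 3 equals state from step 2 -> cycle length 1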